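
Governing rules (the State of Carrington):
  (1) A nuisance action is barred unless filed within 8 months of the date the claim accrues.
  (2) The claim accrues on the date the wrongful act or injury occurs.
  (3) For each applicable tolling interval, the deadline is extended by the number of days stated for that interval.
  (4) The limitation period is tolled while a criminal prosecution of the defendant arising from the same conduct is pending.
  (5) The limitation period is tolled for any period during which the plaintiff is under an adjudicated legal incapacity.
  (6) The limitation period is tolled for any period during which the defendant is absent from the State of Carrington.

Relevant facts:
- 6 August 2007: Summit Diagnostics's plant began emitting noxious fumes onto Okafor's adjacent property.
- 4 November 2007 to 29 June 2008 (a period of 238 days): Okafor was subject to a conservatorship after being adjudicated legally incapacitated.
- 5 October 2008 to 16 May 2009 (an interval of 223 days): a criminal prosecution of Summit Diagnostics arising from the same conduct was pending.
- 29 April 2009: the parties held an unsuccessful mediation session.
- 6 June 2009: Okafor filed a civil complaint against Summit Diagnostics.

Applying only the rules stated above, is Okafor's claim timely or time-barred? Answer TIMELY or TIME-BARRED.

TIMELY

The claim accrued on 6 August 2007, the date of the act.
Adding the 8 months base period to 6 August 2007 gives a deadline of 6 April 2008, before any tolling.
The plaintiff's legal incapacity from 4 November 2007 to 29 June 2008 tolled the period for 238 days, extending the deadline to 30 November 2008.
Because the pending criminal prosecution ran from 5 October 2008 to 16 May 2009, the deadline is extended by 223 days to 11 July 2009.
Nothing else in the chronology tolls or restarts the period.
The 6 June 2009 filing precedes the 11 July 2009 deadline; the claim is timely.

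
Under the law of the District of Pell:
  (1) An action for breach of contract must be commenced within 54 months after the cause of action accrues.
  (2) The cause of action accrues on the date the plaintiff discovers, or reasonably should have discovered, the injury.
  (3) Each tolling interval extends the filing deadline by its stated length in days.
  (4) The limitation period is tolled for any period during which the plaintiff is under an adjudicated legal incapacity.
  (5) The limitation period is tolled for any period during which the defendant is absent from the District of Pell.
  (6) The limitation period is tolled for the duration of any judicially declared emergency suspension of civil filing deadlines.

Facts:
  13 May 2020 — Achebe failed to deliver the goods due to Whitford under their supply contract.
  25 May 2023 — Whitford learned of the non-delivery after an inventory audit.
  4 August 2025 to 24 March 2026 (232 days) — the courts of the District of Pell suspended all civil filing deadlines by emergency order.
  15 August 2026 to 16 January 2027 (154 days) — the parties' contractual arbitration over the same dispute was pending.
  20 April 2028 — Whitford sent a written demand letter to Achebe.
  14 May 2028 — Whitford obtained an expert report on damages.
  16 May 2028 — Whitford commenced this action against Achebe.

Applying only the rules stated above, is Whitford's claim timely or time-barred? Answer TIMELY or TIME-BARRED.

TIMELY

Under the discovery rule, the claim accrued on 25 May 2023, when Whitford discovered the injury — not on the 13 May 2020 date of the underlying act.
Adding the 54 months base period to 25 May 2023 gives a deadline of 25 November 2027, before any tolling.
The period was tolled for 232 days by the emergency suspension of filing deadlines (4 August 2025 to 24 March 2026), pushing the deadline to 14 July 2028.
Although a pending arbitration ran from 15 August 2026 to 16 January 2027, the stated rules do not make that a tolling event, so it is disregarded.
None of the other events listed affects the running of the period under the stated rules.
Filing on 16 May 2028 beat the 14 July 2028 deadline — the action is timely.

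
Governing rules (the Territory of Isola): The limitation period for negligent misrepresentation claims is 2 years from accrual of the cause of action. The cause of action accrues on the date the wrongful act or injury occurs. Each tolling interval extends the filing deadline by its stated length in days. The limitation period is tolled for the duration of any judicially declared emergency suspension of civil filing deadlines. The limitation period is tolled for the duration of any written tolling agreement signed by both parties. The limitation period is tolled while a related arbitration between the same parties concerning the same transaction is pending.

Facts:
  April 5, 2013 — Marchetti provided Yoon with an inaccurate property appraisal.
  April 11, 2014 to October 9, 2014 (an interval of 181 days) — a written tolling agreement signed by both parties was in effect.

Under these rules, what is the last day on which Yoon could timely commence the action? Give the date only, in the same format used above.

October 3, 2015

The limitation period began to run on April 5, 2013.
The untolled deadline — 2 years after April 5, 2013 — is April 5, 2015.
The period was tolled for 181 days by the written tolling agreement (April 11, 2014 to October 9, 2014), pushing the deadline to October 3, 2015.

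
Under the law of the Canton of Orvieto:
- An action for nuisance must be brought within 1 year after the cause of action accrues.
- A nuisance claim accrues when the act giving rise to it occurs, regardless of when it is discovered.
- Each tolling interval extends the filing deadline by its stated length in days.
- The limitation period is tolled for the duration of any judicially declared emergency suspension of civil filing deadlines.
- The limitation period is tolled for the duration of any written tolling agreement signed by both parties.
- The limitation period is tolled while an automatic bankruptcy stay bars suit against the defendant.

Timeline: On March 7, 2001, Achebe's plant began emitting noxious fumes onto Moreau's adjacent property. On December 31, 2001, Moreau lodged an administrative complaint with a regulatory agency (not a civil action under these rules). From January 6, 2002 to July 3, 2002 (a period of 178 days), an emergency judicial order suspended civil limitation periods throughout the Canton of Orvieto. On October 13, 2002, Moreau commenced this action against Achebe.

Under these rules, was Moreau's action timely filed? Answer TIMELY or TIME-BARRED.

The claim accrued on March 7, 2001, when the wrongful act occurred.
1 year from March 7, 2001 is March 7, 2002.
Because the emergency suspension of filing deadlines ran from January 6, 2002 to July 3, 2002, the deadline is extended by 178 days to September 1, 2002.
The other events in the timeline have no effect on the limitation period under the stated rules.
The October 13, 2002 filing falls after the September 1, 2002 deadline; the claim is time-barred.

TIME-BARRED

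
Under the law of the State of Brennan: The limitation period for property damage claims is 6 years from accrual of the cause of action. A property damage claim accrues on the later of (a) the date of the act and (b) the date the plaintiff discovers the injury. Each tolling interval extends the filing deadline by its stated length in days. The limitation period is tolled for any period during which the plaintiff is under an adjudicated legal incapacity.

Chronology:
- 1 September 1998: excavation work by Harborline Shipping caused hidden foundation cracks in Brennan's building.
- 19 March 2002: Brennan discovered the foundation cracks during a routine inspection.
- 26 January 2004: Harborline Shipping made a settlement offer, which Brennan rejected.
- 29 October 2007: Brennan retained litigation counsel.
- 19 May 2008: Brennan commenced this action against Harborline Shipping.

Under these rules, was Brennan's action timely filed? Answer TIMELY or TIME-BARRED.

TIME-BARRED

The claim accrued on 19 March 2002 — the later of the 1 September 1998 act and the 19 March 2002 discovery.
The untolled deadline — 6 years after 19 March 2002 — is 19 March 2008.
None of the other events listed affects the running of the period under the stated rules.
The 19 May 2008 filing falls after the 19 March 2008 deadline; the claim is time-barred.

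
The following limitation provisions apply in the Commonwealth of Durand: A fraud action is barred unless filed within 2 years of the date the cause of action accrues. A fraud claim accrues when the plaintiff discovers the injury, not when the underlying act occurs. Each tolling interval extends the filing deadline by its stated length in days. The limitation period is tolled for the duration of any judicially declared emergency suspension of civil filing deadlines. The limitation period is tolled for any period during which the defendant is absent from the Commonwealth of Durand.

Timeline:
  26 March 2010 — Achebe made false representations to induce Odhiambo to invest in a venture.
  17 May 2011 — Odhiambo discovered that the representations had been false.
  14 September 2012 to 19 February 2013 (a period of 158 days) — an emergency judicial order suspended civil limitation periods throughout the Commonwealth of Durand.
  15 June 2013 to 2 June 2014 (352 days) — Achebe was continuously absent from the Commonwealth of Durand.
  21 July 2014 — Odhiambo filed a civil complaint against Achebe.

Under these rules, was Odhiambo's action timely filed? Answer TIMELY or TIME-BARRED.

Under the discovery rule, the claim accrued on 17 May 2011, when Odhiambo discovered the injury — not on the 26 March 2010 date of the underlying act.
Adding the 2 years base period to 17 May 2011 gives a deadline of 17 May 2013, before any tolling.
The period was tolled for 158 days by the emergency suspension of filing deadlines (14 September 2012 to 19 February 2013), pushing the deadline to 22 October 2013.
The defendant's absence from the jurisdiction from 15 June 2013 to 2 June 2014 tolled the period for 352 days, extending the deadline to 9 October 2014.
Odhiambo filed on 21 July 2014, before the 9 October 2014 deadline, so the action is timely.

TIMELY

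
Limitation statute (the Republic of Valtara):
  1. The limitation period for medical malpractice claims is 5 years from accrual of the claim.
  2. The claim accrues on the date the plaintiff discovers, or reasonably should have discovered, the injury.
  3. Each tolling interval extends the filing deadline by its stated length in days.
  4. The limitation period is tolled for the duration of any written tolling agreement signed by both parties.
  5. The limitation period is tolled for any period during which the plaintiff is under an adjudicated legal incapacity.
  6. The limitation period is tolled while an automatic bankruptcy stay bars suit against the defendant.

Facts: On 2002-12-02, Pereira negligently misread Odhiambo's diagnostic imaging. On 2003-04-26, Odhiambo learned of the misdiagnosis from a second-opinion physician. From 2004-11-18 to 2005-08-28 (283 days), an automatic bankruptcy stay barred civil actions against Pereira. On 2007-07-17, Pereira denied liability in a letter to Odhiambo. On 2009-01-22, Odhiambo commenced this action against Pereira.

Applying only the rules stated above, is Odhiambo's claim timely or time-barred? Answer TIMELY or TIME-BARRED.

TIMELY

Under the discovery rule, the claim accrued on 2003-04-26, when Odhiambo discovered the injury — not on the 2002-12-02 date of the underlying act.
The untolled deadline — 5 years after 2003-04-26 — is 2008-04-26.
The automatic bankruptcy stay from 2004-11-18 to 2005-08-28 tolled the period for 283 days, extending the deadline to 2009-02-03.
None of the other events listed affects the running of the period under the stated rules.
The 2009-01-22 filing precedes the 2009-02-03 deadline; the claim is timely.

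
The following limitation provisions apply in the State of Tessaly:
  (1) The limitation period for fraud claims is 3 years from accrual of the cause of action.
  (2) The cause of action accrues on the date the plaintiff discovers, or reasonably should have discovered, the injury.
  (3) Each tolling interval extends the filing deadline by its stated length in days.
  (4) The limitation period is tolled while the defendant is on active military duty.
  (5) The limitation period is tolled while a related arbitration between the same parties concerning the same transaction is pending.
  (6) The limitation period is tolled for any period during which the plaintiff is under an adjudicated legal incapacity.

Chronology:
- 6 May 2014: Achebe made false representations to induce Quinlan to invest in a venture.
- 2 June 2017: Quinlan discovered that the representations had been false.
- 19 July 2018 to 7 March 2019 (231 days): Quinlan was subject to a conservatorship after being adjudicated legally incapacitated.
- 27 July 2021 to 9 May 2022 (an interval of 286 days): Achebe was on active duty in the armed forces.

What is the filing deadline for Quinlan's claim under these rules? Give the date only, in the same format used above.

19 January 2021

Accrual is tied to discovery, so the period began on 2 June 2017 rather than on 6 May 2014 when the act occurred.
3 years from 2 June 2017 is 2 June 2020.
The period was tolled for 231 days by the plaintiff's legal incapacity (19 July 2018 to 7 March 2019), pushing the deadline to 19 January 2021.
The defendant's active military service starting 27 July 2021 came too late — the period had run on 19 January 2021 — and so does not extend the deadline.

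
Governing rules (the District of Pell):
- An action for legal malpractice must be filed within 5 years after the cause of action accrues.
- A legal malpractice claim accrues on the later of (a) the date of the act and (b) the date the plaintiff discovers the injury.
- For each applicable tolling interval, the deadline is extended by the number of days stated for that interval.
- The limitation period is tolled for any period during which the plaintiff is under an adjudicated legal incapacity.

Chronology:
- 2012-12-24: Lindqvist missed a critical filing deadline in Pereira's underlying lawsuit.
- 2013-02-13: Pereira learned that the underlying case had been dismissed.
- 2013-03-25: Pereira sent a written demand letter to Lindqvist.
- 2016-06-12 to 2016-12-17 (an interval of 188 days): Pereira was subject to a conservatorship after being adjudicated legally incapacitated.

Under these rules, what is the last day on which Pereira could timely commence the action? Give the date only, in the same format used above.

2018-08-20

Taking the later of the act (2012-12-24) and discovery (2013-02-13), the claim accrued on 2013-02-13.
5 years from 2013-02-13 is 2018-02-13.
The period was tolled for 188 days by the plaintiff's legal incapacity (2016-06-12 to 2016-12-17), pushing the deadline to 2018-08-20.
Nothing else in the chronology tolls or restarts the period.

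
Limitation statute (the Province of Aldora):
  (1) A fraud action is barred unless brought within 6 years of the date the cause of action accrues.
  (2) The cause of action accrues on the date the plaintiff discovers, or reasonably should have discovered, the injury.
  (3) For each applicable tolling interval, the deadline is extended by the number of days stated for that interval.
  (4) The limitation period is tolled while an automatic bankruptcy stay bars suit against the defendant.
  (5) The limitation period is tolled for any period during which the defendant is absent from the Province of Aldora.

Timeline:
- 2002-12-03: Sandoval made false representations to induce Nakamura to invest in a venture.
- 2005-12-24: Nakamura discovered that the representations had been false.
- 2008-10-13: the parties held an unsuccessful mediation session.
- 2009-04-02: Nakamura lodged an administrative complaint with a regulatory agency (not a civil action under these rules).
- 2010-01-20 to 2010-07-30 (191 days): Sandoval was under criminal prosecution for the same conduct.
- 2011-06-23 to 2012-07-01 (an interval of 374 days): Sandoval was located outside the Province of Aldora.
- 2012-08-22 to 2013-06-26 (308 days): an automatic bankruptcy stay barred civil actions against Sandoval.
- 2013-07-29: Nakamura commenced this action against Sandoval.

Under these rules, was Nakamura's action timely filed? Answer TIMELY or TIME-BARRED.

TIMELY

Under the discovery rule, the claim accrued on 2005-12-24, when Nakamura discovered the injury — not on the 2002-12-03 date of the underlying act.
6 years from 2005-12-24 is 2011-12-24.
The period was tolled for 374 days by the defendant's absence from the jurisdiction (2011-06-23 to 2012-07-01), pushing the deadline to 2013-01-01.
The automatic bankruptcy stay from 2012-08-22 to 2013-06-26 tolled the period for 308 days, extending the deadline to 2013-11-05.
The pending criminal prosecution from 2010-01-20 to 2010-07-30 does not toll the period, because no stated rule makes a criminal prosecution a tolling event.
The other events in the timeline have no effect on the limitation period under the stated rules.
The 2013-07-29 filing precedes the 2013-11-05 deadline; the claim is timely.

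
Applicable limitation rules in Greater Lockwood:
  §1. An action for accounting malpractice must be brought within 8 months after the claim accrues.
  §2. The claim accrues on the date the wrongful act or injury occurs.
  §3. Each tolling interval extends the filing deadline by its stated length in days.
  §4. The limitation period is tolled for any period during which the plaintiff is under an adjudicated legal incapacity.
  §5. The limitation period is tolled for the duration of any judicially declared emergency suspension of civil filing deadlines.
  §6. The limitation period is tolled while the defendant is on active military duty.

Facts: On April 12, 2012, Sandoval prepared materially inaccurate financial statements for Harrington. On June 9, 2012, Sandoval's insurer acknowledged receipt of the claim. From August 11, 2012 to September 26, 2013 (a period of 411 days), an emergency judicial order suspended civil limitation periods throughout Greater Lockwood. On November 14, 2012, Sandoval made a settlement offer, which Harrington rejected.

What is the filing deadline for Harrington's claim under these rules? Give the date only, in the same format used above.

January 27, 2014

The claim accrued on April 12, 2012, when the wrongful act occurred.
8 months from April 12, 2012 is December 12, 2012.
The emergency suspension of filing deadlines from August 11, 2012 to September 26, 2013 tolled the period for 411 days, extending the deadline to January 27, 2014.
The other events in the timeline have no effect on the limitation period under the stated rules.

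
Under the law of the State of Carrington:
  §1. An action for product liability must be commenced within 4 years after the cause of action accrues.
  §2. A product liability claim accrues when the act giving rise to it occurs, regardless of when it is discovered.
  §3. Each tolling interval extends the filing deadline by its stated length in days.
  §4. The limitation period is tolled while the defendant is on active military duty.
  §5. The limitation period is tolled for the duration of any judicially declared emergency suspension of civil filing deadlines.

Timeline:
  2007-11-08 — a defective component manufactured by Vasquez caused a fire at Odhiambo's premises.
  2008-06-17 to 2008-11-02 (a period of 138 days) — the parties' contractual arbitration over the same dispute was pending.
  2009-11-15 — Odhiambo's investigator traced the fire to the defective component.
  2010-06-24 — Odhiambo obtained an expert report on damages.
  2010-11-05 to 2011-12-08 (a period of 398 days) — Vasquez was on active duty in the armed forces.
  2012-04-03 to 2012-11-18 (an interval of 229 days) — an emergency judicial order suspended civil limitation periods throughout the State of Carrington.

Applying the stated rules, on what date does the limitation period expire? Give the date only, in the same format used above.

2013-07-27

Because the rule ties accrual to occurrence, the claim accrued on 2007-11-08, not on the 2009-11-15 discovery date.
4 years from 2007-11-08 is 2011-11-08.
The period was tolled for 398 days by the defendant's active military service (2010-11-05 to 2011-12-08), pushing the deadline to 2012-12-10.
The period was tolled for 229 days by the emergency suspension of filing deadlines (2012-04-03 to 2012-11-18), pushing the deadline to 2013-07-27.
No stated provision tolls the period for a pending arbitration, so the interval from 2008-06-17 to 2008-11-02 has no effect on the deadline.
The other events in the timeline have no effect on the limitation period under the stated rules.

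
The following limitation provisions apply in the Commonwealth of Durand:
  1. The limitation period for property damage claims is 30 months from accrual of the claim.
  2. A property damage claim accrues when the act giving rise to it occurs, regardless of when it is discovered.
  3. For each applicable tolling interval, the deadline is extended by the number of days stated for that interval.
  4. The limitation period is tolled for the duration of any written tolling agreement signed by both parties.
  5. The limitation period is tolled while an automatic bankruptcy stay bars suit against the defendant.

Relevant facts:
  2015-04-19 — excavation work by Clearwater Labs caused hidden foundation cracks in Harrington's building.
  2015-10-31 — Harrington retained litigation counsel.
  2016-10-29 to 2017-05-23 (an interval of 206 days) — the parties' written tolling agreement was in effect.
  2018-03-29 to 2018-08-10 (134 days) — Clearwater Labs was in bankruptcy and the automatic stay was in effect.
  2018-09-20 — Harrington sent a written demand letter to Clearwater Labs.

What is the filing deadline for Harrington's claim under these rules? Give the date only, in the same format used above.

The limitation period began to run on 2015-04-19.
30 months from 2015-04-19 is 2017-10-19.
The period was tolled for 206 days by the written tolling agreement (2016-10-29 to 2017-05-23), pushing the deadline to 2018-05-13.
The period was tolled for 134 days by the automatic bankruptcy stay (2018-03-29 to 2018-08-10), pushing the deadline to 2018-09-24.
The other events in the timeline have no effect on the limitation period under the stated rules.

2018-09-24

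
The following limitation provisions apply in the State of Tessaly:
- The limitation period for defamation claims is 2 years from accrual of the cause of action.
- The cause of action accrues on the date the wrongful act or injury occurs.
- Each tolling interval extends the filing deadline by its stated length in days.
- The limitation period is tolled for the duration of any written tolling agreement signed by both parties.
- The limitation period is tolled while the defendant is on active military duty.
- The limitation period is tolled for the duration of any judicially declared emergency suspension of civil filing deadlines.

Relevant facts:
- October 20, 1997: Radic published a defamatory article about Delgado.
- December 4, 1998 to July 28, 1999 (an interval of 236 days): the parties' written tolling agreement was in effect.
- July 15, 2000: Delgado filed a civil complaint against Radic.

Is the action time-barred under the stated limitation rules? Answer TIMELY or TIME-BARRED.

TIME-BARRED

The claim accrued on October 20, 1997, when the wrongful act occurred.
Adding the 2 years base period to October 20, 1997 gives a deadline of October 20, 1999, before any tolling.
The period was tolled for 236 days by the written tolling agreement (December 4, 1998 to July 28, 1999), pushing the deadline to June 12, 2000.
Filing on July 15, 2000 missed the June 12, 2000 deadline — the action is time-barred.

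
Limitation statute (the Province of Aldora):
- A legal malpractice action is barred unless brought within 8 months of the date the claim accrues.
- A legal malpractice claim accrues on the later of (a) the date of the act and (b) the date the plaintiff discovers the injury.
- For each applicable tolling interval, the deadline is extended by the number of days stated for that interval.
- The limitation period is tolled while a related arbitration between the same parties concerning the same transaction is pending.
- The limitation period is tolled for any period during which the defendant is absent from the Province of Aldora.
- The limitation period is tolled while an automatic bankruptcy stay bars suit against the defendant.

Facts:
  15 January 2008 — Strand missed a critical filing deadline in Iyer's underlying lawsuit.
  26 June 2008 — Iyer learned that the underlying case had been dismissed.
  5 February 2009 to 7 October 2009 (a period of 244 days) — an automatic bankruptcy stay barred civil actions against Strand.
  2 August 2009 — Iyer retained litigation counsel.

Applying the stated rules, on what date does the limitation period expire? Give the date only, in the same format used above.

Because discovery on 26 June 2008 post-dates the 15 January 2008 act, accrual under the later-of rule falls on 26 June 2008.
The untolled deadline — 8 months after 26 June 2008 — is 26 February 2009.
Because the automatic bankruptcy stay ran from 5 February 2009 to 7 October 2009, the deadline is extended by 244 days to 28 October 2009.
The other events in the timeline have no effect on the limitation period under the stated rules.

28 October 2009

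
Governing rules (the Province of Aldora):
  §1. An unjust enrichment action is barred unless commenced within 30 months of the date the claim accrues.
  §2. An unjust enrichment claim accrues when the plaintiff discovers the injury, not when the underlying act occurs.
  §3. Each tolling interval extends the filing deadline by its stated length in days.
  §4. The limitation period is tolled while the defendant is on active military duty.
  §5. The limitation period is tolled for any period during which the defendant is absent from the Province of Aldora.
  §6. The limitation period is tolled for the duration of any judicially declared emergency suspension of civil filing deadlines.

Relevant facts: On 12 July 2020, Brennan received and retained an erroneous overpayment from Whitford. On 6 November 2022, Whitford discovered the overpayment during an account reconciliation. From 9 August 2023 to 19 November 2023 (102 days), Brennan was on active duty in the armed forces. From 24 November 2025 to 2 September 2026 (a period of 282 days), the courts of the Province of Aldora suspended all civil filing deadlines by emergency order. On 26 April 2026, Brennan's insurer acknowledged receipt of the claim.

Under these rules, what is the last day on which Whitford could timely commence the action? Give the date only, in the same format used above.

Under the discovery rule, the claim accrued on 6 November 2022, when Whitford discovered the injury — not on the 12 July 2020 date of the underlying act.
30 months from 6 November 2022 is 6 May 2025.
The period was tolled for 102 days by the defendant's active military service (9 August 2023 to 19 November 2023), pushing the deadline to 16 August 2025.
The emergency suspension of filing deadlines starting 24 November 2025 came too late — the period had run on 16 August 2025 — and so does not extend the deadline.
The other events in the timeline have no effect on the limitation period under the stated rules.

16 August 2025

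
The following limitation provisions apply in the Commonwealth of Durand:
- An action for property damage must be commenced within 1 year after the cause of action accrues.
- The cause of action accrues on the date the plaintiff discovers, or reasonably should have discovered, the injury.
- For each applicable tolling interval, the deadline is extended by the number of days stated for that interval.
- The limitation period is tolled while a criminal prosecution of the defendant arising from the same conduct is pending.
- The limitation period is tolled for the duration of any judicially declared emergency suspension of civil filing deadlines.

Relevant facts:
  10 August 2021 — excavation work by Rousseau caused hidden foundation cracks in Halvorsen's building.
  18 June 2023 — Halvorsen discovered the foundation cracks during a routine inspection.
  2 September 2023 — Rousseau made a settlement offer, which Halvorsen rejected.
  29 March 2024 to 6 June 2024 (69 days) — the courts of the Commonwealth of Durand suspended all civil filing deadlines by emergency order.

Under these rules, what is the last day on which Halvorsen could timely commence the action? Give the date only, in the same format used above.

Under the discovery rule, the claim accrued on 18 June 2023, when Halvorsen discovered the injury — not on the 10 August 2021 date of the underlying act.
Adding the 1 year base period to 18 June 2023 gives a deadline of 18 June 2024, before any tolling.
Because the emergency suspension of filing deadlines ran from 29 March 2024 to 6 June 2024, the deadline is extended by 69 days to 26 August 2024.
Nothing else in the chronology tolls or restarts the period.

26 August 2024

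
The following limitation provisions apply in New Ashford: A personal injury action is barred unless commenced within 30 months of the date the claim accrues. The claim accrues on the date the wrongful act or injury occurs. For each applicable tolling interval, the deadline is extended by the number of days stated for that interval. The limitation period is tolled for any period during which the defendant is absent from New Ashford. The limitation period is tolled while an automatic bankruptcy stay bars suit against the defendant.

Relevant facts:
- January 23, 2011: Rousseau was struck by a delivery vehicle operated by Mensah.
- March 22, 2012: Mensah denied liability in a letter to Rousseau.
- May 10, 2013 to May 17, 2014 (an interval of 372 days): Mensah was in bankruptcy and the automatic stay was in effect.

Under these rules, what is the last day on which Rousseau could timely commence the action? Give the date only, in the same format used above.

July 30, 2014

The claim accrued on January 23, 2011, when the wrongful act occurred.
Adding the 30 months base period to January 23, 2011 gives a deadline of July 23, 2013, before any tolling.
The period was tolled for 372 days by the automatic bankruptcy stay (May 10, 2013 to May 17, 2014), pushing the deadline to July 30, 2014.
Nothing else in the chronology tolls or restarts the period.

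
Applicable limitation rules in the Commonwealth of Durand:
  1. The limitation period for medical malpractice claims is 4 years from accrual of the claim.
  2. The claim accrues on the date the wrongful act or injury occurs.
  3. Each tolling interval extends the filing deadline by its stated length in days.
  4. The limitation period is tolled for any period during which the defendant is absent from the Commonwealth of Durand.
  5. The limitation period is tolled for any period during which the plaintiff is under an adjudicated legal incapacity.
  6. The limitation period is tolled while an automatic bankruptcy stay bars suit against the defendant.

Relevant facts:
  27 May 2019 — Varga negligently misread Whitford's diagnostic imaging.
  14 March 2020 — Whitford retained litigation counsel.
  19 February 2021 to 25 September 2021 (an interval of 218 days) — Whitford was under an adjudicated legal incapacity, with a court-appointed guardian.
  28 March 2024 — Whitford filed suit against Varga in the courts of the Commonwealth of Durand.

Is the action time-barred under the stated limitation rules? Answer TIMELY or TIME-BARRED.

TIME-BARRED

The claim accrued on 27 May 2019, the date of the act.
Adding the 4 years base period to 27 May 2019 gives a deadline of 27 May 2023, before any tolling.
The plaintiff's legal incapacity from 19 February 2021 to 25 September 2021 tolled the period for 218 days, extending the deadline to 31 December 2023.
The other events in the timeline have no effect on the limitation period under the stated rules.
The 28 March 2024 filing falls after the 31 December 2023 deadline; the claim is time-barred.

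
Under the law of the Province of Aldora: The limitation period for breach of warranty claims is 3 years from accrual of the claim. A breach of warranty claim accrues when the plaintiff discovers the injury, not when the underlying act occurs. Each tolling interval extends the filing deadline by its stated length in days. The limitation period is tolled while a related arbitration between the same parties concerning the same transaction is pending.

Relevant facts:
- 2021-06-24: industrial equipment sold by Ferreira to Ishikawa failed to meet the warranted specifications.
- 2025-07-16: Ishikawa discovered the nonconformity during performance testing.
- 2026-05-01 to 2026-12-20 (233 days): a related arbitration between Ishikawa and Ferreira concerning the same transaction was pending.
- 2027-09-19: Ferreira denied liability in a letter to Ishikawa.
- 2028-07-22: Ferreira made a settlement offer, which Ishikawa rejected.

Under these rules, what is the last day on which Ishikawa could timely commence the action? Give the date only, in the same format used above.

2029-03-06

Accrual is tied to discovery, so the period began on 2025-07-16 rather than on 2021-06-24 when the act occurred.
3 years from 2025-07-16 is 2028-07-16.
The pending related arbitration from 2026-05-01 to 2026-12-20 tolled the period for 233 days, extending the deadline to 2029-03-06.
The other events in the timeline have no effect on the limitation period under the stated rules.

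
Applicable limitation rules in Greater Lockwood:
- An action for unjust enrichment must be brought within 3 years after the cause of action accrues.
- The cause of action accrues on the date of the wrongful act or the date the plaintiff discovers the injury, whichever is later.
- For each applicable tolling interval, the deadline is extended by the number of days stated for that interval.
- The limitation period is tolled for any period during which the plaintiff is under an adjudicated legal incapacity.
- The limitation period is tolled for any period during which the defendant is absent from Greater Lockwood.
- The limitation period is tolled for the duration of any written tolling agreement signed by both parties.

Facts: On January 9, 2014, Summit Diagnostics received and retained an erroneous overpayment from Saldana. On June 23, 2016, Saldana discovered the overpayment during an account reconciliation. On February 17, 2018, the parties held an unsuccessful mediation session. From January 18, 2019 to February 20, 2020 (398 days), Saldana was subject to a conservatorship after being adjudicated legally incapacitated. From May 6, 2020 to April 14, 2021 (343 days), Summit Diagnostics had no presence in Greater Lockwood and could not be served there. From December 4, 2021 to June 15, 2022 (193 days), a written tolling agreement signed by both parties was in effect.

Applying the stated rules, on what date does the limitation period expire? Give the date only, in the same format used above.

The claim accrued on June 23, 2016 — the later of the January 9, 2014 act and the June 23, 2016 discovery.
The untolled deadline — 3 years after June 23, 2016 — is June 23, 2019.
The plaintiff's legal incapacity from January 18, 2019 to February 20, 2020 tolled the period for 398 days, extending the deadline to July 25, 2020.
Because the defendant's absence from the jurisdiction ran from May 6, 2020 to April 14, 2021, the deadline is extended by 343 days to July 3, 2021.
By the time the written tolling agreement began on December 4, 2021, the limitation period had already expired on July 3, 2021; that interval cannot revive it.
Nothing else in the chronology tolls or restarts the period.

July 3, 2021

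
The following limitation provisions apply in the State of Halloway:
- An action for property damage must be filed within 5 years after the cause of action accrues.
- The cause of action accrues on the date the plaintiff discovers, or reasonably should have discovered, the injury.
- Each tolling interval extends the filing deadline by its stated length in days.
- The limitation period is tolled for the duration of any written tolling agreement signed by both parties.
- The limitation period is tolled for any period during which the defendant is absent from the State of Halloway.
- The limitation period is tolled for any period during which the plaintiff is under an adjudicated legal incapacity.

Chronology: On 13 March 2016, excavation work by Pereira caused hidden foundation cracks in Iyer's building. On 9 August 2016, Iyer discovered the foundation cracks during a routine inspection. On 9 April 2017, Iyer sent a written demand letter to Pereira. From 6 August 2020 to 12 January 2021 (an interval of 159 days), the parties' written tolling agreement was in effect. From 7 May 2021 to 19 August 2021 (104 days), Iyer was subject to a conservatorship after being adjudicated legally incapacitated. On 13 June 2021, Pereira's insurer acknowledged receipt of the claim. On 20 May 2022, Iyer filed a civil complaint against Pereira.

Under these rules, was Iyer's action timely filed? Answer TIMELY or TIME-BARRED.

Accrual is tied to discovery, so the period began on 9 August 2016 rather than on 13 March 2016 when the act occurred.
The untolled deadline — 5 years after 9 August 2016 — is 9 August 2021.
The written tolling agreement from 6 August 2020 to 12 January 2021 tolled the period for 159 days, extending the deadline to 15 January 2022.
Because the plaintiff's legal incapacity ran from 7 May 2021 to 19 August 2021, the deadline is extended by 104 days to 29 April 2022.
The other events in the timeline have no effect on the limitation period under the stated rules.
The 20 May 2022 filing falls after the 29 April 2022 deadline; the claim is time-barred.

TIME-BARRED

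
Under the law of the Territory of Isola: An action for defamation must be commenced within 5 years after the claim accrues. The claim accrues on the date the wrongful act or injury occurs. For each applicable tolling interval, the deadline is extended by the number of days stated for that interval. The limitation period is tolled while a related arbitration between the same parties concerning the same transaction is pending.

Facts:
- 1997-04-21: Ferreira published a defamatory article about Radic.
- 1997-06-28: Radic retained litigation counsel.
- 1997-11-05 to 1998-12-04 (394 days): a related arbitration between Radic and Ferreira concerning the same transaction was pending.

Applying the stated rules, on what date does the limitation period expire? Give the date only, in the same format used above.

The claim accrued on 1997-04-21, the date of the act.
The untolled deadline — 5 years after 1997-04-21 — is 2002-04-21.
Because the pending related arbitration ran from 1997-11-05 to 1998-12-04, the deadline is extended by 394 days to 2003-05-20.
The other events in the timeline have no effect on the limitation period under the stated rules.

2003-05-20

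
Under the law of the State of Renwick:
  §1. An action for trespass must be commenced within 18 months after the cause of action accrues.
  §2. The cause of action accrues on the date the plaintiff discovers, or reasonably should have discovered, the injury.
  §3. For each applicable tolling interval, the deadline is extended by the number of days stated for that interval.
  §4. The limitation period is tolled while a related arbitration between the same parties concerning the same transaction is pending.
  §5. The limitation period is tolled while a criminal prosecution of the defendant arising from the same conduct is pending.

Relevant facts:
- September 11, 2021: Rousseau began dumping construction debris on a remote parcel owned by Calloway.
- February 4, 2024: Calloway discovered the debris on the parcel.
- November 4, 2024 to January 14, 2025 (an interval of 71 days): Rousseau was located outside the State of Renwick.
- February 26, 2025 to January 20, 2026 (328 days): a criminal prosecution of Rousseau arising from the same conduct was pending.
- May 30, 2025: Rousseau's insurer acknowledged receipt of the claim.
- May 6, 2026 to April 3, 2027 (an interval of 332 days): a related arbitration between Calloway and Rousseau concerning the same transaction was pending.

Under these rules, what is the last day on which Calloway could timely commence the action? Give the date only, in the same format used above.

Under the discovery rule, the claim accrued on February 4, 2024, when Calloway discovered the injury — not on the September 11, 2021 date of the underlying act.
18 months from February 4, 2024 is August 4, 2025.
The period was tolled for 328 days by the pending criminal prosecution (February 26, 2025 to January 20, 2026), pushing the deadline to June 28, 2026.
The pending related arbitration from May 6, 2026 to April 3, 2027 tolled the period for 332 days, extending the deadline to May 26, 2027.
Although the defendant's absence ran from November 4, 2024 to January 14, 2025, the stated rules do not make that a tolling event, so it is disregarded.
Nothing else in the chronology tolls or restarts the period.

May 26, 2027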